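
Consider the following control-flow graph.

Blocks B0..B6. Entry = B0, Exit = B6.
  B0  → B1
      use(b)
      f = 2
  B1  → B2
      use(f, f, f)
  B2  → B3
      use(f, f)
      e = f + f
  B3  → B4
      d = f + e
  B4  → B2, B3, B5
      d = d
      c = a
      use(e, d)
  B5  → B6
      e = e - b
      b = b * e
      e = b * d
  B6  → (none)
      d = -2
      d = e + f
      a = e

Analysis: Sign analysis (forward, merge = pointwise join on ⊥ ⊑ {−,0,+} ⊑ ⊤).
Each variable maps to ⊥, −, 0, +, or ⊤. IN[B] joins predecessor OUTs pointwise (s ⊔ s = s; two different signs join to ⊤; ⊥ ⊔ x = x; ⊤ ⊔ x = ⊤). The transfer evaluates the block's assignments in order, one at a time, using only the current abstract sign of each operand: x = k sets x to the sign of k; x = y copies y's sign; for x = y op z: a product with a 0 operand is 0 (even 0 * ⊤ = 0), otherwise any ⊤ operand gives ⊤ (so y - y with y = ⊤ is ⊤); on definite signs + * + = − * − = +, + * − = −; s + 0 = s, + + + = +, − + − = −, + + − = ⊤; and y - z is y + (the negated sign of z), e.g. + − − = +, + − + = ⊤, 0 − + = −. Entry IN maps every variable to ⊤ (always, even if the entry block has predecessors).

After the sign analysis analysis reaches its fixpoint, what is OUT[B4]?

Answer: {a: ⊤, b: ⊤, c: ⊤, d: +, e: +, f: +}

Working:
Converged values:
  B0:   IN=(all ⊤)   OUT={f:+; rest ⊤}
  B1:   IN={f:+; rest ⊤}   OUT={f:+; rest ⊤}
  B2:   IN={f:+; rest ⊤}   OUT={e:+, f:+; rest ⊤}
  B3:   IN={e:+, f:+; rest ⊤}   OUT={d:+, e:+, f:+; rest ⊤}
  B4:   IN={d:+, e:+, f:+; rest ⊤}   OUT={d:+, e:+, f:+; rest ⊤}
  B5:   IN={d:+, e:+, f:+; rest ⊤}   OUT={d:+, f:+; rest ⊤}
  B6:   IN={d:+, f:+; rest ⊤}   OUT={f:+; rest ⊤}

Merge at B4: IN[B4] = OUT[B3] = {a: ⊤, b: ⊤, c: ⊤, d: +, e: +, f: +}
Applying B4's transfer function to that IN value gives OUT[B4] (row B4 above).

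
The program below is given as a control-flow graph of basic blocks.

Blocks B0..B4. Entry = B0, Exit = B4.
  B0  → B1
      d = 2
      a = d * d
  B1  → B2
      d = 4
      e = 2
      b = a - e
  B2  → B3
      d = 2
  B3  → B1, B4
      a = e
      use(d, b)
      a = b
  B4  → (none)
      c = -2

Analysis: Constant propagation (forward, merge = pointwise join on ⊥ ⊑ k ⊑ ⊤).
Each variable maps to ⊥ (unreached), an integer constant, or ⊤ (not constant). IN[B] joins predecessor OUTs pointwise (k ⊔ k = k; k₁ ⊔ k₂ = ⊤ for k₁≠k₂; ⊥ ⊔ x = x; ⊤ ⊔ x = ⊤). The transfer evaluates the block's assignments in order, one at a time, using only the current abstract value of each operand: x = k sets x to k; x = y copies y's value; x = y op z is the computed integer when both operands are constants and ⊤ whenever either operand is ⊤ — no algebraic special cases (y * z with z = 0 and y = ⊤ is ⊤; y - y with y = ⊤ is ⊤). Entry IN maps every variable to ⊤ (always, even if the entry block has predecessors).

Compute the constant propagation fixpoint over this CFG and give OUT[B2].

Answer: {a: ⊤, b: ⊤, c: ⊤, d: 2, e: 2, f: ⊤}

Derivation:
Converged values:
  B0:   IN=(all ⊤)   OUT={a:4, d:2; rest ⊤}
  B1:   IN={d:2; rest ⊤}   OUT={d:4, e:2; rest ⊤}
  B2:   IN={d:4, e:2; rest ⊤}   OUT={d:2, e:2; rest ⊤}
  B3:   IN={d:2, e:2; rest ⊤}   OUT={d:2, e:2; rest ⊤}
  B4:   IN={d:2, e:2; rest ⊤}   OUT={c:-2, d:2, e:2; rest ⊤}

Merge at B2: IN[B2] = OUT[B1] = {a: ⊤, b: ⊤, c: ⊤, d: 4, e: 2, f: ⊤}
Applying B2's transfer function to that IN value gives OUT[B2] (row B2 above).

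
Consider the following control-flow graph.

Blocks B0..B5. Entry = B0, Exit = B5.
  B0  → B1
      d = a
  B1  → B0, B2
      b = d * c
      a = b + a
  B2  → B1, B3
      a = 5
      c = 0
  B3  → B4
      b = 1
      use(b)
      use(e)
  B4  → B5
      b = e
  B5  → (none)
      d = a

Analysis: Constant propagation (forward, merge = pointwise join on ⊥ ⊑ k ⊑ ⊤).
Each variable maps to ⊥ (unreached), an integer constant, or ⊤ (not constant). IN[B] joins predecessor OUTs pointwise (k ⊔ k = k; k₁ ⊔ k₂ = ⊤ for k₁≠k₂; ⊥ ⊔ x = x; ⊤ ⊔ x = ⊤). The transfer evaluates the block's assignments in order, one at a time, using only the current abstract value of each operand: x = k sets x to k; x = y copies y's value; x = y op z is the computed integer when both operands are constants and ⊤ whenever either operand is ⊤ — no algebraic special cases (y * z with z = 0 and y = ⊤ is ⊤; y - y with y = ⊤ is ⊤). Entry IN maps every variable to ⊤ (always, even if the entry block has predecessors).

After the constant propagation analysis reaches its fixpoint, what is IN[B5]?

Per-block solution:
  B0:   IN=(all ⊤)   OUT=(all ⊤)
  B1:   IN=(all ⊤)   OUT=(all ⊤)
  B2:   IN=(all ⊤)   OUT={a:5, c:0; rest ⊤}
  B3:   IN={a:5, c:0; rest ⊤}   OUT={a:5, b:1, c:0; rest ⊤}
  B4:   IN={a:5, b:1, c:0; rest ⊤}   OUT={a:5, c:0; rest ⊤}
  B5:   IN={a:5, c:0; rest ⊤}   OUT={a:5, c:0, d:5; rest ⊤}

Merge at B5: IN[B5] = OUT[B4] = {a: 5, b: ⊤, c: 0, d: ⊤, e: ⊤, f: ⊤}

Answer: {a: 5, b: ⊤, c: 0, d: ⊤, e: ⊤, f: ⊤}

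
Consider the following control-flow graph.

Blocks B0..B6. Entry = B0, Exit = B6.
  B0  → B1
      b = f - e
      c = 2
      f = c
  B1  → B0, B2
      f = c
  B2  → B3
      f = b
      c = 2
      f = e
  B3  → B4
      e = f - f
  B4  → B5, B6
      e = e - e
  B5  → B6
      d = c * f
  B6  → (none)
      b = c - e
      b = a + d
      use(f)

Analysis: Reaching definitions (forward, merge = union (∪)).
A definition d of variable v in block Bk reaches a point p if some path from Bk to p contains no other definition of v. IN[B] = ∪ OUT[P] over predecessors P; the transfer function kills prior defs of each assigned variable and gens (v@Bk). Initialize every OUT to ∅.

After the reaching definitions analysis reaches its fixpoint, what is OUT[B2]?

Answer: {b@B0, c@B2, f@B2}

Trace:
Converged values:
  B0: | IN={b@B0, c@B0, f@B1} | OUT={b@B0, c@B0, f@B0}
  B1: | IN={b@B0, c@B0, f@B0} | OUT={b@B0, c@B0, f@B1}
  B2: | IN={b@B0, c@B0, f@B1} | OUT={b@B0, c@B2, f@B2}
  B3: | IN={b@B0, c@B2, f@B2} | OUT={b@B0, c@B2, e@B3, f@B2}
  B4: | IN={b@B0, c@B2, e@B3, f@B2} | OUT={b@B0, c@B2, e@B4, f@B2}
  B5: | IN={b@B0, c@B2, e@B4, f@B2} | OUT={b@B0, c@B2, d@B5, e@B4, f@B2}
  B6: | IN={b@B0, c@B2, d@B5, e@B4, f@B2} | OUT={b@B6, c@B2, d@B5, e@B4, f@B2}

Merge at B2: IN[B2] = OUT[B1] = {b@B0, c@B0, f@B1}
Applying B2's transfer function to that IN value gives OUT[B2] (row B2 above).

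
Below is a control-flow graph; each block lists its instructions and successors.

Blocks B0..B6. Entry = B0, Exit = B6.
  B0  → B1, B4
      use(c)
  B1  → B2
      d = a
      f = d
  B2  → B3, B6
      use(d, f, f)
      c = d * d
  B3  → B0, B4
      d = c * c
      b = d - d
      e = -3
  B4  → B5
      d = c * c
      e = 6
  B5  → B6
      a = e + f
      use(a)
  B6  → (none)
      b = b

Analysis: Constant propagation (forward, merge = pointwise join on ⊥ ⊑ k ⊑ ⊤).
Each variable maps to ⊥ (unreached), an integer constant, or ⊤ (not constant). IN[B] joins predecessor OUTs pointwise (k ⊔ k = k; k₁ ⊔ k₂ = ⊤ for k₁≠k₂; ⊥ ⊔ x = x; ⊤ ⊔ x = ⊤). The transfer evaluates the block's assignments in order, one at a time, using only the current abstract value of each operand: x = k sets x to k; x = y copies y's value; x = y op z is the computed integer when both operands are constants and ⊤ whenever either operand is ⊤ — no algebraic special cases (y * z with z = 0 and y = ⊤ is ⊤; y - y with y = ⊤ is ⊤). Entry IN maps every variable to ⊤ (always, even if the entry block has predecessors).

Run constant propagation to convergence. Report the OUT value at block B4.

Answer: {a: ⊤, b: ⊤, c: ⊤, d: ⊤, e: 6, f: ⊤}

Trace:
Converged values:
  B0: | IN=(all ⊤) | OUT=(all ⊤)
  B1: | IN=(all ⊤) | OUT=(all ⊤)
  B2: | IN=(all ⊤) | OUT=(all ⊤)
  B3: | IN=(all ⊤) | OUT={e:-3; rest ⊤}
  B4: | IN=(all ⊤) | OUT={e:6; rest ⊤}
  B5: | IN={e:6; rest ⊤} | OUT={e:6; rest ⊤}
  B6: | IN=(all ⊤) | OUT=(all ⊤)

Merge at B4: IN[B4] = OUT[B0] ⊔ OUT[B3] = {a: ⊤, b: ⊤, c: ⊤, d: ⊤, e: ⊤, f: ⊤}
Applying B4's transfer function to that IN value gives OUT[B4] (row B4 above).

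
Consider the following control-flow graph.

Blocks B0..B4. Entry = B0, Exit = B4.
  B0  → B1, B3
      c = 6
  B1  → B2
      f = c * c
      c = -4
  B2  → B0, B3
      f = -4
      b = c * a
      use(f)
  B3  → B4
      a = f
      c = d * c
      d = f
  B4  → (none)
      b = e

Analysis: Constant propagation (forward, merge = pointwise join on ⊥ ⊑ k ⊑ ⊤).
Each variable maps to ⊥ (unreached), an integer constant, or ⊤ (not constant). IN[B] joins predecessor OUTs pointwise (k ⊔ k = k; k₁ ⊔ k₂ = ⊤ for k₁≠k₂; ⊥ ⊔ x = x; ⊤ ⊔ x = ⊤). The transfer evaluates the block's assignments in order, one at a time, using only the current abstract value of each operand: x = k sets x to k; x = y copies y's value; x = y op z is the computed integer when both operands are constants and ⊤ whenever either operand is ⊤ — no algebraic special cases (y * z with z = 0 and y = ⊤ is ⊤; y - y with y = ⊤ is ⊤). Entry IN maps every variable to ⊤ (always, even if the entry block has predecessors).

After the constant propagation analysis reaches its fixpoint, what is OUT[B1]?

Fixpoint table:
  B0: | IN=(all ⊤) | OUT={c:6; rest ⊤}
  B1: | IN={c:6; rest ⊤} | OUT={c:-4, f:36; rest ⊤}
  B2: | IN={c:-4, f:36; rest ⊤} | OUT={c:-4, f:-4; rest ⊤}
  B3: | IN=(all ⊤) | OUT=(all ⊤)
  B4: | IN=(all ⊤) | OUT=(all ⊤)

Merge at B1: IN[B1] = OUT[B0] = {a: ⊤, b: ⊤, c: 6, d: ⊤, e: ⊤, f: ⊤}
Applying B1's transfer function to that IN value gives OUT[B1] (row B1 above).

Answer: {a: ⊤, b: ⊤, c: -4, d: ⊤, e: ⊤, f: 36}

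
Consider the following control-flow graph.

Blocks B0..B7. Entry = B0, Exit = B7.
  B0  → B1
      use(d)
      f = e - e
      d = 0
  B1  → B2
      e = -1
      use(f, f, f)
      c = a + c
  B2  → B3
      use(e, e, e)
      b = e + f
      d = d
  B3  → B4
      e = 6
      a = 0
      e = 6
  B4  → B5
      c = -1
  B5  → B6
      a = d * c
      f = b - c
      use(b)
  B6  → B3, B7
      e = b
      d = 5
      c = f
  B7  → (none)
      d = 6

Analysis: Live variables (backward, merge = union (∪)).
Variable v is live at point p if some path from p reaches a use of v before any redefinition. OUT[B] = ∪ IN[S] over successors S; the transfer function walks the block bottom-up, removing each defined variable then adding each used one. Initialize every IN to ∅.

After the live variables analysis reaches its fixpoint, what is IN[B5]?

Converged values:
  B0:  IN={a, c, d, e}  OUT={a, c, d, f}
  B1:  IN={a, c, d, f}  OUT={d, e, f}
  B2:  IN={d, e, f}  OUT={b, d}
  B3:  IN={b, d}  OUT={b, d}
  B4:  IN={b, d}  OUT={b, c, d}
  B5:  IN={b, c, d}  OUT={b, f}
  B6:  IN={b, f}  OUT={b, d}
  B7:  IN={}  OUT={}

Merge at B5: OUT[B5] = IN[B6] = {b, f}
Applying B5's transfer function to that OUT value gives IN[B5] (row B5 above).

Answer: {b, c, d}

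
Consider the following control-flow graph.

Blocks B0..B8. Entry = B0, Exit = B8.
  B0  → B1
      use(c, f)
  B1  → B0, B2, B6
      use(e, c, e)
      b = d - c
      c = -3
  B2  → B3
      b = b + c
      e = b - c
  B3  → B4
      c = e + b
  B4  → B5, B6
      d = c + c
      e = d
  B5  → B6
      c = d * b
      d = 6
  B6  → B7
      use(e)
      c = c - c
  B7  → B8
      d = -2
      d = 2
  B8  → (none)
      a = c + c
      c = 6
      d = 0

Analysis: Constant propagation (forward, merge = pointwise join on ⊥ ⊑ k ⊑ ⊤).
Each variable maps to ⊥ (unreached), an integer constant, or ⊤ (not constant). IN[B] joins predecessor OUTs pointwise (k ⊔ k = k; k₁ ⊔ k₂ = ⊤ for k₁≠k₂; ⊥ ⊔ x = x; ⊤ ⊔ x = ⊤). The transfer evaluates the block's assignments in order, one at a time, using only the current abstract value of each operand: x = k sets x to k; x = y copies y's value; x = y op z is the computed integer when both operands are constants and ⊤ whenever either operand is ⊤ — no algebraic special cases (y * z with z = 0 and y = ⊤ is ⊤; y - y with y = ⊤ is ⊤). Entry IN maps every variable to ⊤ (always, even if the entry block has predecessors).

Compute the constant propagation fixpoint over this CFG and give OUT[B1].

Answer: {a: ⊤, b: ⊤, c: -3, d: ⊤, e: ⊤, f: ⊤}

Working:
Fixpoint table:
  B0: | IN=(all ⊤) | OUT=(all ⊤)
  B1: | IN=(all ⊤) | OUT={c:-3; rest ⊤}
  B2: | IN={c:-3; rest ⊤} | OUT={c:-3; rest ⊤}
  B3: | IN={c:-3; rest ⊤} | OUT=(all ⊤)
  B4: | IN=(all ⊤) | OUT=(all ⊤)
  B5: | IN=(all ⊤) | OUT={d:6; rest ⊤}
  B6: | IN=(all ⊤) | OUT=(all ⊤)
  B7: | IN=(all ⊤) | OUT={d:2; rest ⊤}
  B8: | IN={d:2; rest ⊤} | OUT={c:6, d:0; rest ⊤}

Merge at B1: IN[B1] = OUT[B0] = {a: ⊤, b: ⊤, c: ⊤, d: ⊤, e: ⊤, f: ⊤}
Applying B1's transfer function to that IN value gives OUT[B1] (row B1 above).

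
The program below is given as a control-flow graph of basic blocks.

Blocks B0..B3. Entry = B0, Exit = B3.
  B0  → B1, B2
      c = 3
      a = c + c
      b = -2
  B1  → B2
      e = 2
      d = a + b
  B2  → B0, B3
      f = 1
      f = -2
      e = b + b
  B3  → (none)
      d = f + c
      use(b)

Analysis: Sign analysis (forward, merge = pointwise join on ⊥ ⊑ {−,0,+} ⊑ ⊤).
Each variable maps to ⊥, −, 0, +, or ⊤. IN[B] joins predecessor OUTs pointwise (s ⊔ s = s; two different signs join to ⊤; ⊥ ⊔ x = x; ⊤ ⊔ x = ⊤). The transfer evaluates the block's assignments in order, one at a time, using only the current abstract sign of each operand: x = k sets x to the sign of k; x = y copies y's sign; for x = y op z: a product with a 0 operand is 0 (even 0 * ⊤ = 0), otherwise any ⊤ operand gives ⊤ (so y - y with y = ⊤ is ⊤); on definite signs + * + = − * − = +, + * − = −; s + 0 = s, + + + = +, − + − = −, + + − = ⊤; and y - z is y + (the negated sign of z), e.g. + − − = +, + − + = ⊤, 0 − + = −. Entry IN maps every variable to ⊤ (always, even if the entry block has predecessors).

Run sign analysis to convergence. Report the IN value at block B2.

Converged values:
  B0: | IN=(all ⊤) | OUT={a:+, b:-, c:+; rest ⊤}
  B1: | IN={a:+, b:-, c:+; rest ⊤} | OUT={a:+, b:-, c:+, e:+; rest ⊤}
  B2: | IN={a:+, b:-, c:+; rest ⊤} | OUT={a:+, b:-, c:+, e:-, f:-; rest ⊤}
  B3: | IN={a:+, b:-, c:+, e:-, f:-; rest ⊤} | OUT={a:+, b:-, c:+, e:-, f:-; rest ⊤}

Merge at B2: IN[B2] = OUT[B0] ⊔ OUT[B1] = {a: +, b: -, c: +, d: ⊤, e: ⊤, f: ⊤}

Answer: {a: +, b: -, c: +, d: ⊤, e: ⊤, f: ⊤}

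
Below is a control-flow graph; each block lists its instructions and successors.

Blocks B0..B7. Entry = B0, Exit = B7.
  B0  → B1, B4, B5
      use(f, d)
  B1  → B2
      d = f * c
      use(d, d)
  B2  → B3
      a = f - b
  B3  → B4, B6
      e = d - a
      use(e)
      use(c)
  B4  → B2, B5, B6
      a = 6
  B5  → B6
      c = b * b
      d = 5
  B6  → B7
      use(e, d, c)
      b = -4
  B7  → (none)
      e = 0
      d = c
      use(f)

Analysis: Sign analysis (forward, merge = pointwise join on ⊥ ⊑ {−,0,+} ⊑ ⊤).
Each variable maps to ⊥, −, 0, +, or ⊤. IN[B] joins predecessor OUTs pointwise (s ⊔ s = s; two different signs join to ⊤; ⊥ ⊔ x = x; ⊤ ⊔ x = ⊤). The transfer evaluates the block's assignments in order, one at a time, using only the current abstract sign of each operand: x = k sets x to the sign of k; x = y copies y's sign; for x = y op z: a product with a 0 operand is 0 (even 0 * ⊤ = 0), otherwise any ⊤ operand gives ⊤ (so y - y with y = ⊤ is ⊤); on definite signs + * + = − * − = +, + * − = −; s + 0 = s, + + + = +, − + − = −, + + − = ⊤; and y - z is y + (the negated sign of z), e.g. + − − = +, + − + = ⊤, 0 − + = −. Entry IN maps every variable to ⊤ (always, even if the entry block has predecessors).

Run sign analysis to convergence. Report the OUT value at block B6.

Answer: {a: ⊤, b: -, c: ⊤, d: ⊤, e: ⊤, f: ⊤}

Derivation:
Converged values:
  B0:   IN=(all ⊤)   OUT=(all ⊤)
  B1:   IN=(all ⊤)   OUT=(all ⊤)
  B2:   IN=(all ⊤)   OUT=(all ⊤)
  B3:   IN=(all ⊤)   OUT=(all ⊤)
  B4:   IN=(all ⊤)   OUT={a:+; rest ⊤}
  B5:   IN=(all ⊤)   OUT={d:+; rest ⊤}
  B6:   IN=(all ⊤)   OUT={b:-; rest ⊤}
  B7:   IN={b:-; rest ⊤}   OUT={b:-, e:0; rest ⊤}

Merge at B6: IN[B6] = OUT[B3] ⊔ OUT[B4] ⊔ OUT[B5] = {a: ⊤, b: ⊤, c: ⊤, d: ⊤, e: ⊤, f: ⊤}
Applying B6's transfer function to that IN value gives OUT[B6] (row B6 above).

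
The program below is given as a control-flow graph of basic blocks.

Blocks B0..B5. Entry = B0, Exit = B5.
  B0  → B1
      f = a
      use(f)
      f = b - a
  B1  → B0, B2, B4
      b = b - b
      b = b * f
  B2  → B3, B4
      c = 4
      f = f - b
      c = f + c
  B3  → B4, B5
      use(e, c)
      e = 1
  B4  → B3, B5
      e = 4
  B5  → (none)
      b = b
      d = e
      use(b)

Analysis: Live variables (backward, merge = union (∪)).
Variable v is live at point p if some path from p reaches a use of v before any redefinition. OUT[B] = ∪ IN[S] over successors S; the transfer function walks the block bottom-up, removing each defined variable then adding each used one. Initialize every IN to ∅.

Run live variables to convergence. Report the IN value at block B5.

Converged values:
  B0:   IN={a, b, c, e}   OUT={a, b, c, e, f}
  B1:   IN={a, b, c, e, f}   OUT={a, b, c, e, f}
  B2:   IN={b, e, f}   OUT={b, c, e}
  B3:   IN={b, c, e}   OUT={b, c, e}
  B4:   IN={b, c}   OUT={b, c, e}
  B5:   IN={b, e}   OUT={}

B5 is the boundary node: OUT[B5] = {}
Applying B5's transfer function to that OUT value gives IN[B5] (row B5 above).

Answer: {b, e}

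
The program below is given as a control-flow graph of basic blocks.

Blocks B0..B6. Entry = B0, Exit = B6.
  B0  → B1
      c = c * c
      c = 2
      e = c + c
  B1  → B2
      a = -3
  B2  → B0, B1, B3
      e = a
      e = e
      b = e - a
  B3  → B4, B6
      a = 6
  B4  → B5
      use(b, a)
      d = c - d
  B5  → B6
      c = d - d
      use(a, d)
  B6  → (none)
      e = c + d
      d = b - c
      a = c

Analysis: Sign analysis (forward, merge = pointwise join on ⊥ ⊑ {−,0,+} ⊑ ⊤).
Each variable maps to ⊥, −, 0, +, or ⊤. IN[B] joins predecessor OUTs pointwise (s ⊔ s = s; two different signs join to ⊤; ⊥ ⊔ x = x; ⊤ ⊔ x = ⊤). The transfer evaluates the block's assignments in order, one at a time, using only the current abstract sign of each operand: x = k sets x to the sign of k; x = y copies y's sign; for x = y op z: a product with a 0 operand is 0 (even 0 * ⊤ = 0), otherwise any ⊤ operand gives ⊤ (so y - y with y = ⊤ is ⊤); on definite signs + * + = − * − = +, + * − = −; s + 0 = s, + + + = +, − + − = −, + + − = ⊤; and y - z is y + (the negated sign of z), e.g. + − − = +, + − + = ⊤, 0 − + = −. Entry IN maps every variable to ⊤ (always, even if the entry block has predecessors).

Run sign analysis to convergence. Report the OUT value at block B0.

Converged values:
  B0: | IN=(all ⊤) | OUT={c:+, e:+; rest ⊤}
  B1: | IN={c:+; rest ⊤} | OUT={a:-, c:+; rest ⊤}
  B2: | IN={a:-, c:+; rest ⊤} | OUT={a:-, c:+, e:-; rest ⊤}
  B3: | IN={a:-, c:+, e:-; rest ⊤} | OUT={a:+, c:+, e:-; rest ⊤}
  B4: | IN={a:+, c:+, e:-; rest ⊤} | OUT={a:+, c:+, e:-; rest ⊤}
  B5: | IN={a:+, c:+, e:-; rest ⊤} | OUT={a:+, e:-; rest ⊤}
  B6: | IN={a:+, e:-; rest ⊤} | OUT=(all ⊤)

Merge at B0 (entry node, so the boundary value (all ⊤) is joined with the incoming edge(s)): IN[B0] = (all ⊤) ⊔ OUT[B2] = {a: ⊤, b: ⊤, c: ⊤, d: ⊤, e: ⊤, f: ⊤}
Applying B0's transfer function to that IN value gives OUT[B0] (row B0 above).

Answer: {a: ⊤, b: ⊤, c: +, d: ⊤, e: +, f: ⊤}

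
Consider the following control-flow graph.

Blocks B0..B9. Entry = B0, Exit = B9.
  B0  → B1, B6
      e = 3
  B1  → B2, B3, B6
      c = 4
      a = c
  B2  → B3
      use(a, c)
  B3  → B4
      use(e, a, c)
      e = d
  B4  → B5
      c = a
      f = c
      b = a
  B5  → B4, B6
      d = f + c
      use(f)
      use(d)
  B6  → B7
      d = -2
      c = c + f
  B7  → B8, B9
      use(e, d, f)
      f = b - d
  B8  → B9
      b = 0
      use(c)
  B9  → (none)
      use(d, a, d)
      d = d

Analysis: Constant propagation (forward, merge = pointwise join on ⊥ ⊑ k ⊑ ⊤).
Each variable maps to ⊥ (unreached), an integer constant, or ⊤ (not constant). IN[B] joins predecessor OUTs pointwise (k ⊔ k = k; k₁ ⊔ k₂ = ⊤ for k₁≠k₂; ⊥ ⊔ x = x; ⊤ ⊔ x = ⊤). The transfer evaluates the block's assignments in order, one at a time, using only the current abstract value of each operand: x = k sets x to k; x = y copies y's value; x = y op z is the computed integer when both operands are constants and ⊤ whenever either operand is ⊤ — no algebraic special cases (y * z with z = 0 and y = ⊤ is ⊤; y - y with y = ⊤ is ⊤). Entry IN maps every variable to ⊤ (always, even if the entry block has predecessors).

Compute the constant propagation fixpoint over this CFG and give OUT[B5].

Answer: {a: 4, b: 4, c: 4, d: 8, e: ⊤, f: 4}

Trace:
Converged values:
  B0:  IN=(all ⊤)  OUT={e:3; rest ⊤}
  B1:  IN={e:3; rest ⊤}  OUT={a:4, c:4, e:3; rest ⊤}
  B2:  IN={a:4, c:4, e:3; rest ⊤}  OUT={a:4, c:4, e:3; rest ⊤}
  B3:  IN={a:4, c:4, e:3; rest ⊤}  OUT={a:4, c:4; rest ⊤}
  B4:  IN={a:4, c:4; rest ⊤}  OUT={a:4, b:4, c:4, f:4; rest ⊤}
  B5:  IN={a:4, b:4, c:4, f:4; rest ⊤}  OUT={a:4, b:4, c:4, d:8, f:4; rest ⊤}
  B6:  IN=(all ⊤)  OUT={d:-2; rest ⊤}
  B7:  IN={d:-2; rest ⊤}  OUT={d:-2; rest ⊤}
  B8:  IN={d:-2; rest ⊤}  OUT={b:0, d:-2; rest ⊤}
  B9:  IN={d:-2; rest ⊤}  OUT={d:-2; rest ⊤}

Merge at B5: IN[B5] = OUT[B4] = {a: 4, b: 4, c: 4, d: ⊤, e: ⊤, f: 4}
Applying B5's transfer function to that IN value gives OUT[B5] (row B5 above).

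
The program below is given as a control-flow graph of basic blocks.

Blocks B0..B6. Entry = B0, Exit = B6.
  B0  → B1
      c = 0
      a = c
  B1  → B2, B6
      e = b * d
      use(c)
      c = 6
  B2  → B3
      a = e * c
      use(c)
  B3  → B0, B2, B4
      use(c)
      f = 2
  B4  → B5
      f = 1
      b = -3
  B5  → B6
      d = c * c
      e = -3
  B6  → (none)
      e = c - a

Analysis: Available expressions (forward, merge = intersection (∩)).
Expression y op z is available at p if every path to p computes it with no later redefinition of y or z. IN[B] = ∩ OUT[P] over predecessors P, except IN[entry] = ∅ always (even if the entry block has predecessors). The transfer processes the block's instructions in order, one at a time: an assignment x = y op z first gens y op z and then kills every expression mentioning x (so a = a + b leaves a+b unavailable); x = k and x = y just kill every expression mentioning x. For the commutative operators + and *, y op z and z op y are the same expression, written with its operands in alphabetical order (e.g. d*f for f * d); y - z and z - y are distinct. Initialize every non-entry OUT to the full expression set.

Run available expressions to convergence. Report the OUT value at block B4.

Answer: {c*e}

Trace:
Fixpoint table:
  B0:   IN={}   OUT={}
  B1:   IN={}   OUT={b*d}
  B2:   IN={b*d}   OUT={b*d, c*e}
  B3:   IN={b*d, c*e}   OUT={b*d, c*e}
  B4:   IN={b*d, c*e}   OUT={c*e}
  B5:   IN={c*e}   OUT={c*c}
  B6:   IN={}   OUT={c-a}

Merge at B4: IN[B4] = OUT[B3] = {b*d, c*e}
Applying B4's transfer function to that IN value gives OUT[B4] (row B4 above).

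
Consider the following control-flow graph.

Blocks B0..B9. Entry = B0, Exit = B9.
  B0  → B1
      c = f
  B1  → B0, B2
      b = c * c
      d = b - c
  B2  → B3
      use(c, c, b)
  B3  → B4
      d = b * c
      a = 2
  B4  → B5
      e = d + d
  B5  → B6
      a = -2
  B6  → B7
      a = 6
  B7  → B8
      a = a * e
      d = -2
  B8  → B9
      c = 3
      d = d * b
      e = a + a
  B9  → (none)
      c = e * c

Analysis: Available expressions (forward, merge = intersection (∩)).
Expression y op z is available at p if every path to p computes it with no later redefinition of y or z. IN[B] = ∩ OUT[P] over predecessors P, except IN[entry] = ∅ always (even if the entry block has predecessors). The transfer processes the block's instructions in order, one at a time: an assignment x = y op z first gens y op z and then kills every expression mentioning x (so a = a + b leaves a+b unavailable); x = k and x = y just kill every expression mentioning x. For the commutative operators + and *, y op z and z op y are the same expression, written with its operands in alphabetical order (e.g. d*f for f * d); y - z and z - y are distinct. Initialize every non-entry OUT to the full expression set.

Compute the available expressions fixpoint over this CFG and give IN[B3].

Fixpoint table:
  B0:  IN={}  OUT={}
  B1:  IN={}  OUT={b-c, c*c}
  B2:  IN={b-c, c*c}  OUT={b-c, c*c}
  B3:  IN={b-c, c*c}  OUT={b*c, b-c, c*c}
  B4:  IN={b*c, b-c, c*c}  OUT={b*c, b-c, c*c, d+d}
  B5:  IN={b*c, b-c, c*c, d+d}  OUT={b*c, b-c, c*c, d+d}
  B6:  IN={b*c, b-c, c*c, d+d}  OUT={b*c, b-c, c*c, d+d}
  B7:  IN={b*c, b-c, c*c, d+d}  OUT={b*c, b-c, c*c}
  B8:  IN={b*c, b-c, c*c}  OUT={a+a}
  B9:  IN={a+a}  OUT={a+a}

Merge at B3: IN[B3] = OUT[B2] = {b-c, c*c}

Answer: {b-c, c*c}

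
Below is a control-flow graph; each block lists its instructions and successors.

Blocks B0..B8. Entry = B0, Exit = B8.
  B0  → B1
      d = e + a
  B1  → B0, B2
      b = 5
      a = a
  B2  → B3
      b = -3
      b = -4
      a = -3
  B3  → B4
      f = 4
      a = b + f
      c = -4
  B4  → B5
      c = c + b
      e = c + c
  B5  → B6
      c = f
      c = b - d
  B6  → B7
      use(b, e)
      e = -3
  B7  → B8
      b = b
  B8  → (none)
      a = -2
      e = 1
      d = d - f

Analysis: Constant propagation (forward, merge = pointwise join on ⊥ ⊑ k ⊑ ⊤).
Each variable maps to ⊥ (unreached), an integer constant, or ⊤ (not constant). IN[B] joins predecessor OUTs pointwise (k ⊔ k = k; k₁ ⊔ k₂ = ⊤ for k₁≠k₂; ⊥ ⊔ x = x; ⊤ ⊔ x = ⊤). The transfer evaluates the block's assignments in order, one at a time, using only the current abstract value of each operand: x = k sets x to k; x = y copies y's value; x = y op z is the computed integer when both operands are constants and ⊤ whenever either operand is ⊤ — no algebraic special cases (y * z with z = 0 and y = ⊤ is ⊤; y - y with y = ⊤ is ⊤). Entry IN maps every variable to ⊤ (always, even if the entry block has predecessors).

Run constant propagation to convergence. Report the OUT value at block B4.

Converged values:
  B0:   IN=(all ⊤)   OUT=(all ⊤)
  B1:   IN=(all ⊤)   OUT={b:5; rest ⊤}
  B2:   IN={b:5; rest ⊤}   OUT={a:-3, b:-4; rest ⊤}
  B3:   IN={a:-3, b:-4; rest ⊤}   OUT={a:0, b:-4, c:-4, f:4; rest ⊤}
  B4:   IN={a:0, b:-4, c:-4, f:4; rest ⊤}   OUT={a:0, b:-4, c:-8, e:-16, f:4; rest ⊤}
  B5:   IN={a:0, b:-4, c:-8, e:-16, f:4; rest ⊤}   OUT={a:0, b:-4, e:-16, f:4; rest ⊤}
  B6:   IN={a:0, b:-4, e:-16, f:4; rest ⊤}   OUT={a:0, b:-4, e:-3, f:4; rest ⊤}
  B7:   IN={a:0, b:-4, e:-3, f:4; rest ⊤}   OUT={a:0, b:-4, e:-3, f:4; rest ⊤}
  B8:   IN={a:0, b:-4, e:-3, f:4; rest ⊤}   OUT={a:-2, b:-4, e:1, f:4; rest ⊤}

Merge at B4: IN[B4] = OUT[B3] = {a: 0, b: -4, c: -4, d: ⊤, e: ⊤, f: 4}
Applying B4's transfer function to that IN value gives OUT[B4] (row B4 above).

Answer: {a: 0, b: -4, c: -8, d: ⊤, e: -16, f: 4}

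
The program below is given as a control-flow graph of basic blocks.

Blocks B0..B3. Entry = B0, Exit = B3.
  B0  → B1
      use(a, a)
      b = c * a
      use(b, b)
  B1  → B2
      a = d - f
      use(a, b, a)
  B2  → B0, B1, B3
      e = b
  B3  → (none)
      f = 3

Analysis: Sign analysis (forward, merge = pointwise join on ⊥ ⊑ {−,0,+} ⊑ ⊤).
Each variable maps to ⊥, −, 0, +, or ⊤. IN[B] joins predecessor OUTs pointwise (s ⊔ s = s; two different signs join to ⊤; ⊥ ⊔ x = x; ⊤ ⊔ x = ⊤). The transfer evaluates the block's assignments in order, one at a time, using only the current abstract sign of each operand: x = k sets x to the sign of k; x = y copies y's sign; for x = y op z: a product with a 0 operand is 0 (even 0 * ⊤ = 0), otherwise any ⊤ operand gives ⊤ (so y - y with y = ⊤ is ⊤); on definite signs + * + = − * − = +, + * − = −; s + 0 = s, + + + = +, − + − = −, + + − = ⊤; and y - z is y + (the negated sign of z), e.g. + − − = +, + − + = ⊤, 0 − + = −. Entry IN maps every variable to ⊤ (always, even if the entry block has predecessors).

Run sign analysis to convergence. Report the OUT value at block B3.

Answer: {a: ⊤, b: ⊤, c: ⊤, d: ⊤, e: ⊤, f: +}

Derivation:
Converged values:
  B0:   IN=(all ⊤)   OUT=(all ⊤)
  B1:   IN=(all ⊤)   OUT=(all ⊤)
  B2:   IN=(all ⊤)   OUT=(all ⊤)
  B3:   IN=(all ⊤)   OUT={f:+; rest ⊤}

Merge at B3: IN[B3] = OUT[B2] = {a: ⊤, b: ⊤, c: ⊤, d: ⊤, e: ⊤, f: ⊤}
Applying B3's transfer function to that IN value gives OUT[B3] (row B3 above).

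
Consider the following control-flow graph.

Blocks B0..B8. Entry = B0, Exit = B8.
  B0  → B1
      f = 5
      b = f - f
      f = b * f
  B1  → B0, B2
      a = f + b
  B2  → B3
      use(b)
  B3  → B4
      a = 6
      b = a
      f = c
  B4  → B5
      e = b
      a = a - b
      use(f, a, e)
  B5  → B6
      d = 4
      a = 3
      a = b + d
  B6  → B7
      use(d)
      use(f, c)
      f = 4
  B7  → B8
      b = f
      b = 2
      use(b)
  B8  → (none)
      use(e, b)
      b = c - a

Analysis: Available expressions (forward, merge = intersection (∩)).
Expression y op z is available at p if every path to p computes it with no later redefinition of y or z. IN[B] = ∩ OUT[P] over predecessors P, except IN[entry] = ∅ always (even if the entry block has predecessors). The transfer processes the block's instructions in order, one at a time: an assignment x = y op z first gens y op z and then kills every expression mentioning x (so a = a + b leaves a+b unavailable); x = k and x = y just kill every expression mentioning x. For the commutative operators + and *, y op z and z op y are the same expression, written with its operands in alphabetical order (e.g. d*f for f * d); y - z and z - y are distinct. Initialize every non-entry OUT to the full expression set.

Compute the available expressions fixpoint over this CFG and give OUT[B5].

Answer: {b+d}

Trace:
Fixpoint table:
  B0: | IN={} | OUT={}
  B1: | IN={} | OUT={b+f}
  B2: | IN={b+f} | OUT={b+f}
  B3: | IN={b+f} | OUT={}
  B4: | IN={} | OUT={}
  B5: | IN={} | OUT={b+d}
  B6: | IN={b+d} | OUT={b+d}
  B7: | IN={b+d} | OUT={}
  B8: | IN={} | OUT={c-a}

Merge at B5: IN[B5] = OUT[B4] = {}
Applying B5's transfer function to that IN value gives OUT[B5] (row B5 above).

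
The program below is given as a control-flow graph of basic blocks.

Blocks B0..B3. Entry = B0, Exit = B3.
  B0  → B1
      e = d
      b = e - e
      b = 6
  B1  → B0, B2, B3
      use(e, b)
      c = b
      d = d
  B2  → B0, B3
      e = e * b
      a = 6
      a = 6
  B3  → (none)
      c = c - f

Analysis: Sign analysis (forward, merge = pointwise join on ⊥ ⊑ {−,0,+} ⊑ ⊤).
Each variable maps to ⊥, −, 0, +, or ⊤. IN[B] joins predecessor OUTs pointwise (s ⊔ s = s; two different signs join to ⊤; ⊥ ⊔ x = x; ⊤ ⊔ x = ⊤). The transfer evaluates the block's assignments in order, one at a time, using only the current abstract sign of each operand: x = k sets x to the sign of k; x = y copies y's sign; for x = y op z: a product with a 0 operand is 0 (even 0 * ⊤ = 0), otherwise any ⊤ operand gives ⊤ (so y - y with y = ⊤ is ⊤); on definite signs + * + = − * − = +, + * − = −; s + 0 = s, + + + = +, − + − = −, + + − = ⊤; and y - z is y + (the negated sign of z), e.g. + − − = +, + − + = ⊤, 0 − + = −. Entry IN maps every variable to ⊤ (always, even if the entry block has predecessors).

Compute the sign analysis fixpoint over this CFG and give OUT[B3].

Fixpoint table:
  B0: | IN=(all ⊤) | OUT={b:+; rest ⊤}
  B1: | IN={b:+; rest ⊤} | OUT={b:+, c:+; rest ⊤}
  B2: | IN={b:+, c:+; rest ⊤} | OUT={a:+, b:+, c:+; rest ⊤}
  B3: | IN={b:+, c:+; rest ⊤} | OUT={b:+; rest ⊤}

Merge at B3: IN[B3] = OUT[B1] ⊔ OUT[B2] = {a: ⊤, b: +, c: +, d: ⊤, e: ⊤, f: ⊤}
Applying B3's transfer function to that IN value gives OUT[B3] (row B3 above).

Answer: {a: ⊤, b: +, c: ⊤, d: ⊤, e: ⊤, f: ⊤}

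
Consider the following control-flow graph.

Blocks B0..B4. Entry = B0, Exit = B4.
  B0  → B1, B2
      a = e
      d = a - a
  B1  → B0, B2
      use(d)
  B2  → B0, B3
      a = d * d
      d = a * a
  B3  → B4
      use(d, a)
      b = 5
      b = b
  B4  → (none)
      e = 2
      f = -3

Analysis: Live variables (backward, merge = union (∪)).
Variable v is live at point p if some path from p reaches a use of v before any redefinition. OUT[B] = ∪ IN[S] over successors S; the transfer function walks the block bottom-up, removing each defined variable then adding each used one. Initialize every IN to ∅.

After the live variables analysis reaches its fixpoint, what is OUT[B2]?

Fixpoint table:
  B0:  IN={e}  OUT={d, e}
  B1:  IN={d, e}  OUT={d, e}
  B2:  IN={d, e}  OUT={a, d, e}
  B3:  IN={a, d}  OUT={}
  B4:  IN={}  OUT={}

Merge at B2: OUT[B2] = IN[B0] ⊔ IN[B3] = {a, d, e}

Answer: {a, d, e}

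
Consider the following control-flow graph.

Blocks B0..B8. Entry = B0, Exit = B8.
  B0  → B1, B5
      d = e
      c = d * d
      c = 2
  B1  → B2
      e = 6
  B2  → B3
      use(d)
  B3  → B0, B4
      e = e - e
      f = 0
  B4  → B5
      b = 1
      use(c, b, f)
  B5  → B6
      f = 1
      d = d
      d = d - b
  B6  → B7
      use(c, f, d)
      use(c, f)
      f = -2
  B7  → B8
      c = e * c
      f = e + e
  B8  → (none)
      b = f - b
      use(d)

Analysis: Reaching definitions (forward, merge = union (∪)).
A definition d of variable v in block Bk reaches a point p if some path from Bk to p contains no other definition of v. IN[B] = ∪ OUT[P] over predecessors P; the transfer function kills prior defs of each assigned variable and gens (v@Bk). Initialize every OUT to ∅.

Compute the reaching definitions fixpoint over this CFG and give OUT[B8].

Answer: {b@B8, c@B7, d@B5, e@B3, f@B7}

Trace:
Fixpoint table:
  B0: | IN={c@B0, d@B0, e@B3, f@B3} | OUT={c@B0, d@B0, e@B3, f@B3}
  B1: | IN={c@B0, d@B0, e@B3, f@B3} | OUT={c@B0, d@B0, e@B1, f@B3}
  B2: | IN={c@B0, d@B0, e@B1, f@B3} | OUT={c@B0, d@B0, e@B1, f@B3}
  B3: | IN={c@B0, d@B0, e@B1, f@B3} | OUT={c@B0, d@B0, e@B3, f@B3}
  B4: | IN={c@B0, d@B0, e@B3, f@B3} | OUT={b@B4, c@B0, d@B0, e@B3, f@B3}
  B5: | IN={b@B4, c@B0, d@B0, e@B3, f@B3} | OUT={b@B4, c@B0, d@B5, e@B3, f@B5}
  B6: | IN={b@B4, c@B0, d@B5, e@B3, f@B5} | OUT={b@B4, c@B0, d@B5, e@B3, f@B6}
  B7: | IN={b@B4, c@B0, d@B5, e@B3, f@B6} | OUT={b@B4, c@B7, d@B5, e@B3, f@B7}
  B8: | IN={b@B4, c@B7, d@B5, e@B3, f@B7} | OUT={b@B8, c@B7, d@B5, e@B3, f@B7}

Merge at B8: IN[B8] = OUT[B7] = {b@B4, c@B7, d@B5, e@B3, f@B7}
Applying B8's transfer function to that IN value gives OUT[B8] (row B8 above).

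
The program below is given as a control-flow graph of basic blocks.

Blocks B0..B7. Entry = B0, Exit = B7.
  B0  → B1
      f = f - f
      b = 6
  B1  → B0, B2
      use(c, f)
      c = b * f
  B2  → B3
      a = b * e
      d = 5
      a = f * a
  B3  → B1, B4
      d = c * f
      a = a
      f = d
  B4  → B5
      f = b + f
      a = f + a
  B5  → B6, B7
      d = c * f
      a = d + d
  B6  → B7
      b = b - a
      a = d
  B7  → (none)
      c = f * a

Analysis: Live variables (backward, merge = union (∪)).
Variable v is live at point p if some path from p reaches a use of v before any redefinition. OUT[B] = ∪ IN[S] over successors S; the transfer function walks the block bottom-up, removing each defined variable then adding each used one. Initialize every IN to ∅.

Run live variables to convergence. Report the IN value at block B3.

Per-block solution:
  B0:  IN={c, e, f}  OUT={b, c, e, f}
  B1:  IN={b, c, e, f}  OUT={b, c, e, f}
  B2:  IN={b, c, e, f}  OUT={a, b, c, e, f}
  B3:  IN={a, b, c, e, f}  OUT={a, b, c, e, f}
  B4:  IN={a, b, c, f}  OUT={b, c, f}
  B5:  IN={b, c, f}  OUT={a, b, d, f}
  B6:  IN={a, b, d, f}  OUT={a, f}
  B7:  IN={a, f}  OUT={}

Merge at B3: OUT[B3] = IN[B1] ⊔ IN[B4] = {a, b, c, e, f}
Applying B3's transfer function to that OUT value gives IN[B3] (row B3 above).

Answer: {a, b, c, e, f}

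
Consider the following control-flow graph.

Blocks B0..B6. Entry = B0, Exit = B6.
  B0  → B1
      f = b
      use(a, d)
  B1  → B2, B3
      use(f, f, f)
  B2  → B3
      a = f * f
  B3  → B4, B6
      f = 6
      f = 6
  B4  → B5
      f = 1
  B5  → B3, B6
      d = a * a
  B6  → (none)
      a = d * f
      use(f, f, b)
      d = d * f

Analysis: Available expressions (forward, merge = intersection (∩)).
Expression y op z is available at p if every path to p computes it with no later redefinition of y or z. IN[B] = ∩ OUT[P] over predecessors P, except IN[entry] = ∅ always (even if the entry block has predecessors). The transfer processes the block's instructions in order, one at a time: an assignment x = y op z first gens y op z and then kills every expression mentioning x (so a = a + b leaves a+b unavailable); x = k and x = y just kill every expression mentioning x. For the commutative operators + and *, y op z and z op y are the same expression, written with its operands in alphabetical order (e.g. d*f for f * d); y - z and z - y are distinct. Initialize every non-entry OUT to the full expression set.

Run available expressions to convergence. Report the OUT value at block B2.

Per-block solution:
  B0: | IN={} | OUT={}
  B1: | IN={} | OUT={}
  B2: | IN={} | OUT={f*f}
  B3: | IN={} | OUT={}
  B4: | IN={} | OUT={}
  B5: | IN={} | OUT={a*a}
  B6: | IN={} | OUT={}

Merge at B2: IN[B2] = OUT[B1] = {}
Applying B2's transfer function to that IN value gives OUT[B2] (row B2 above).

Answer: {f*f}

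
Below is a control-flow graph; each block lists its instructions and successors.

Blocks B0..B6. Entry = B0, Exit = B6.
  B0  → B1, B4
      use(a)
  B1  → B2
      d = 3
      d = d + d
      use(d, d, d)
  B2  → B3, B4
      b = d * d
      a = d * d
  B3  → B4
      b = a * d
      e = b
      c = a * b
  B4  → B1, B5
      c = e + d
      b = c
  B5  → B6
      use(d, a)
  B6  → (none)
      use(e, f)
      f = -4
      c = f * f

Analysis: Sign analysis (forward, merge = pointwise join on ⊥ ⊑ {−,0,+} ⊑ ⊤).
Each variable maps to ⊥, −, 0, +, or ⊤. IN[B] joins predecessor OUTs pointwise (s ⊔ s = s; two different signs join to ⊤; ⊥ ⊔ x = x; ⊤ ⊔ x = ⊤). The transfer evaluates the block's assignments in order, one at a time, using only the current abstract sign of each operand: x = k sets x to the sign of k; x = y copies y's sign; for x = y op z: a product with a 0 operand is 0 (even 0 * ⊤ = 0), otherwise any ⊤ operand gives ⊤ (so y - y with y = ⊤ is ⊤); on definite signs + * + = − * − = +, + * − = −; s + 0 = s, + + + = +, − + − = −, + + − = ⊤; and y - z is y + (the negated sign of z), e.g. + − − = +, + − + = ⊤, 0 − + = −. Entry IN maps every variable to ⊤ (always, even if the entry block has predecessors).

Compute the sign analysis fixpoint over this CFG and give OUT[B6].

Per-block solution:
  B0:   IN=(all ⊤)   OUT=(all ⊤)
  B1:   IN=(all ⊤)   OUT={d:+; rest ⊤}
  B2:   IN={d:+; rest ⊤}   OUT={a:+, b:+, d:+; rest ⊤}
  B3:   IN={a:+, b:+, d:+; rest ⊤}   OUT={a:+, b:+, c:+, d:+, e:+; rest ⊤}
  B4:   IN=(all ⊤)   OUT=(all ⊤)
  B5:   IN=(all ⊤)   OUT=(all ⊤)
  B6:   IN=(all ⊤)   OUT={c:+, f:-; rest ⊤}

Merge at B6: IN[B6] = OUT[B5] = {a: ⊤, b: ⊤, c: ⊤, d: ⊤, e: ⊤, f: ⊤}
Applying B6's transfer function to that IN value gives OUT[B6] (row B6 above).

Answer: {a: ⊤, b: ⊤, c: +, d: ⊤, e: ⊤, f: -}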